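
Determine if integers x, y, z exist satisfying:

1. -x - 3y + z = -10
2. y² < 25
Yes

Take x = 10, y = 0, z = 0. Substituting into each constraint:
  (1) (-10) - 3(0) + 0 = -10 ✓
  (2) y² = (0)² = 0, and 0 < 25 ✓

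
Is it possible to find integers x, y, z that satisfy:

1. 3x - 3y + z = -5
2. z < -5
Yes

Take x = 1, y = 0, z = -8. Substituting into each constraint:
  (1) 3(1) - 3(0) + (-8) = -5 ✓
  (2) -8 < -5 ✓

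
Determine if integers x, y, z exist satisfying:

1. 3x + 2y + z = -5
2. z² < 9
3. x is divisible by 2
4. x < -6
Yes

Take x = -8, y = 9, z = 1. Substituting into each constraint:
  (1) 3(-8) + 2(9) + 1 = -5 ✓
  (2) z² = (1)² = 1, and 1 < 9 ✓
  (3) -8 = 2 × -4, remainder 0 ✓
  (4) -8 < -6 ✓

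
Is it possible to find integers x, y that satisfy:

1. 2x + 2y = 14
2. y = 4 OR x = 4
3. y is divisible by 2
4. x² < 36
Yes

Take x = 3, y = 4. Substituting into each constraint:
  (1) 2(3) + 2(4) = 14 ✓
  (2) y = 4, target 4 ✓ (first branch holds)
  (3) 4 = 2 × 2, remainder 0 ✓
  (4) x² = (3)² = 9, and 9 < 36 ✓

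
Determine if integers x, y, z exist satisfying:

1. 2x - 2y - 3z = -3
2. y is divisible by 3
Yes

Take x = 0, y = 0, z = 1. Substituting into each constraint:
  (1) 2(0) - 2(0) - 3(1) = -3 ✓
  (2) 0 = 3 × 0, remainder 0 ✓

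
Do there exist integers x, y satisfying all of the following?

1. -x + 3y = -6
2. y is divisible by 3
Yes

Take x = 6, y = 0. Substituting into each constraint:
  (1) (-6) + 3(0) = -6 ✓
  (2) 0 = 3 × 0, remainder 0 ✓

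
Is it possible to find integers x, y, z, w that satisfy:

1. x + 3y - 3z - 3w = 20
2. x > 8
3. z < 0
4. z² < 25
Yes

Take x = 11, y = 0, z = -3, w = 0. Substituting into each constraint:
  (1) 11 + 3(0) - 3(-3) - 3(0) = 20 ✓
  (2) 11 > 8 ✓
  (3) -3 < 0 ✓
  (4) z² = (-3)² = 9, and 9 < 25 ✓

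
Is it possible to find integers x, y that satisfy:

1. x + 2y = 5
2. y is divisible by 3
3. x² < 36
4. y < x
Yes

Take x = 5, y = 0. Substituting into each constraint:
  (1) 5 + 2(0) = 5 ✓
  (2) 0 = 3 × 0, remainder 0 ✓
  (3) x² = (5)² = 25, and 25 < 36 ✓
  (4) 0 < 5 ✓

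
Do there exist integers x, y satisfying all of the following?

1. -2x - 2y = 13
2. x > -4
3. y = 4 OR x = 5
No

Even the single constraint (-2x - 2y = 13) is infeasible over the integers.

  - -2x - 2y = 13: every term on the left is divisible by 2, so the LHS ≡ 0 (mod 2), but the RHS 13 is not — no integer solution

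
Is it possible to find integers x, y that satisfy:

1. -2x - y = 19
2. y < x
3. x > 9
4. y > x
No

A contradictory subset is {y < x, y > x}. No integer assignment can satisfy these jointly:

  - y < x: bounds one variable relative to another variable
  - y > x: bounds one variable relative to another variable

Direct contradiction: x > y and y > x cannot both hold.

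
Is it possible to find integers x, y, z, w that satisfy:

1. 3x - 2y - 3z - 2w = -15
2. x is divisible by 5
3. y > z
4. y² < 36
Yes

Take x = 0, y = 2, z = 1, w = 4. Substituting into each constraint:
  (1) 3(0) - 2(2) - 3(1) - 2(4) = -15 ✓
  (2) 0 = 5 × 0, remainder 0 ✓
  (3) 2 > 1 ✓
  (4) y² = (2)² = 4, and 4 < 36 ✓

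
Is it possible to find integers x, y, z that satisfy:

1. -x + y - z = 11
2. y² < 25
Yes

Take x = 0, y = 0, z = -11. Substituting into each constraint:
  (1) 0 + 0 + 11 = 11 ✓
  (2) y² = (0)² = 0, and 0 < 25 ✓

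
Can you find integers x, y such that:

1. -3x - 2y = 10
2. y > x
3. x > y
No

A contradictory subset is {y > x, x > y}. No integer assignment can satisfy these jointly:

  - y > x: bounds one variable relative to another variable
  - x > y: bounds one variable relative to another variable

Direct contradiction: y > x and x > y cannot both hold.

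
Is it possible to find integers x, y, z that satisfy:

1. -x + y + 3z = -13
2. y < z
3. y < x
Yes

Take x = 16, y = 0, z = 1. Substituting into each constraint:
  (1) (-16) + 0 + 3(1) = -13 ✓
  (2) 0 < 1 ✓
  (3) 0 < 16 ✓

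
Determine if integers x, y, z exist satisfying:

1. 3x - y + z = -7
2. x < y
Yes

Take x = -1, y = 0, z = -4. Substituting into each constraint:
  (1) 3(-1) + 0 + (-4) = -7 ✓
  (2) -1 < 0 ✓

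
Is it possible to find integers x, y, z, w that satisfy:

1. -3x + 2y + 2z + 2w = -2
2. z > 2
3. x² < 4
Yes

Take x = 0, y = 0, z = 3, w = -4. Substituting into each constraint:
  (1) -3(0) + 2(0) + 2(3) + 2(-4) = -2 ✓
  (2) 3 > 2 ✓
  (3) x² = (0)² = 0, and 0 < 4 ✓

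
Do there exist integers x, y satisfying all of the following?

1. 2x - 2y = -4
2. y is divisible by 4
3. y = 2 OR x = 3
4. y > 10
No

A contradictory subset is {2x - 2y = -4, y = 2 OR x = 3, y > 10}. No integer assignment can satisfy these jointly:

  - 2x - 2y = -4: is a linear equation tying the variables together
  - y = 2 OR x = 3: forces a choice: either y = 2 or x = 3
  - y > 10: bounds one variable relative to a constant

Split on the disjunction (y = 2 OR x = 3):
  • If y = 2: this contradicts the bound y ≥ 11.
  • If x = 3: the equation forces y = 5, which contradicts the bound y ≥ 11.
Both branches are infeasible, so the system has no integer solution.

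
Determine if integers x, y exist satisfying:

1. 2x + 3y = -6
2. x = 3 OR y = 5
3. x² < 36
Yes

Take x = 3, y = -4. Substituting into each constraint:
  (1) 2(3) + 3(-4) = -6 ✓
  (2) x = 3, target 3 ✓ (first branch holds)
  (3) x² = (3)² = 9, and 9 < 36 ✓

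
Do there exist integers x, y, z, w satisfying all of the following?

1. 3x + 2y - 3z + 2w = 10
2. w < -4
Yes

Take x = 0, y = 10, z = 0, w = -5. Substituting into each constraint:
  (1) 3(0) + 2(10) - 3(0) + 2(-5) = 10 ✓
  (2) -5 < -4 ✓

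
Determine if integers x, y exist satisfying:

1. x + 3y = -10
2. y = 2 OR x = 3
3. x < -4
Yes

Take x = -16, y = 2. Substituting into each constraint:
  (1) (-16) + 3(2) = -10 ✓
  (2) y = 2, target 2 ✓ (first branch holds)
  (3) -16 < -4 ✓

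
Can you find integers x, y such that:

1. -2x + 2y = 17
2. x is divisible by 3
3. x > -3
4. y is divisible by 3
No

Even the single constraint (-2x + 2y = 17) is infeasible over the integers.

  - -2x + 2y = 17: every term on the left is divisible by 2, so the LHS ≡ 0 (mod 2), but the RHS 17 is not — no integer solution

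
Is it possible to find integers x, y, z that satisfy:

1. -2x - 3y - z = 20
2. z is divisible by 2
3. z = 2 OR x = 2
Yes

Take x = -11, y = 0, z = 2. Substituting into each constraint:
  (1) -2(-11) - 3(0) + (-2) = 20 ✓
  (2) 2 = 2 × 1, remainder 0 ✓
  (3) z = 2, target 2 ✓ (first branch holds)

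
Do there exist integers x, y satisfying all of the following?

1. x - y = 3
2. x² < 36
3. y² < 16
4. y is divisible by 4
Yes

Take x = 3, y = 0. Substituting into each constraint:
  (1) 3 + 0 = 3 ✓
  (2) x² = (3)² = 9, and 9 < 36 ✓
  (3) y² = (0)² = 0, and 0 < 16 ✓
  (4) 0 = 4 × 0, remainder 0 ✓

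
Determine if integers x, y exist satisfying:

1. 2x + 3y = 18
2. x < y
Yes

Take x = 0, y = 6. Substituting into each constraint:
  (1) 2(0) + 3(6) = 18 ✓
  (2) 0 < 6 ✓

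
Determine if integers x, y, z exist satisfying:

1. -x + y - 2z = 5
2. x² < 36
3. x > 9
No

A contradictory subset is {x² < 36, x > 9}. No integer assignment can satisfy these jointly:

  - x² < 36: restricts x to |x| ≤ 5
  - x > 9: bounds one variable relative to a constant

Direct contradiction: the bounds on x require x ≥ 10 and x ≤ 5 simultaneously, which is empty.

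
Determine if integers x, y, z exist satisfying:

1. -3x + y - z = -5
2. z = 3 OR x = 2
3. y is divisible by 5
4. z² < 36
Yes

Take x = -1, y = -5, z = 3. Substituting into each constraint:
  (1) -3(-1) + (-5) + (-3) = -5 ✓
  (2) z = 3, target 3 ✓ (first branch holds)
  (3) -5 = 5 × -1, remainder 0 ✓
  (4) z² = (3)² = 9, and 9 < 36 ✓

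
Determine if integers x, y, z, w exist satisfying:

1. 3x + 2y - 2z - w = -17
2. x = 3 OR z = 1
Yes

Take x = 3, y = 0, z = 13, w = 0. Substituting into each constraint:
  (1) 3(3) + 2(0) - 2(13) + 0 = -17 ✓
  (2) x = 3, target 3 ✓ (first branch holds)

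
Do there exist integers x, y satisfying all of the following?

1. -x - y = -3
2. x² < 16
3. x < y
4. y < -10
No

A contradictory subset is {-x - y = -3, x < y, y < -10}. No integer assignment can satisfy these jointly:

  - -x - y = -3: is a linear equation tying the variables together
  - x < y: bounds one variable relative to another variable
  - y < -10: bounds one variable relative to a constant

Propagating the comparison: x < y and y ≤ -11 give x ≤ -12. Range argument: with x ∈ [−∞, -12], y ∈ [−∞, -11], the left side of the equation is at least 23, but the right side is -3 < 23. No integer solution exists.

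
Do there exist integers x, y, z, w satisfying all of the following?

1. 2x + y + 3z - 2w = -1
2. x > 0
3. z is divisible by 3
Yes

Take x = 1, y = -3, z = 0, w = 0. Substituting into each constraint:
  (1) 2(1) + (-3) + 3(0) - 2(0) = -1 ✓
  (2) 1 > 0 ✓
  (3) 0 = 3 × 0, remainder 0 ✓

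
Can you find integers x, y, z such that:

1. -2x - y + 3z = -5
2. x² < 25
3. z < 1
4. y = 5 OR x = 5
Yes

Take x = 0, y = 5, z = 0. Substituting into each constraint:
  (1) -2(0) + (-5) + 3(0) = -5 ✓
  (2) x² = (0)² = 0, and 0 < 25 ✓
  (3) 0 < 1 ✓
  (4) y = 5, target 5 ✓ (first branch holds)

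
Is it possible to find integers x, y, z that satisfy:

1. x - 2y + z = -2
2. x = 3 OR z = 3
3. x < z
Yes

Take x = 3, y = 5, z = 5. Substituting into each constraint:
  (1) 3 - 2(5) + 5 = -2 ✓
  (2) x = 3, target 3 ✓ (first branch holds)
  (3) 3 < 5 ✓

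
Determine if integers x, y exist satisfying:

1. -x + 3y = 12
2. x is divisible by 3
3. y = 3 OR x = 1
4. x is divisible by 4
No

A contradictory subset is {-x + 3y = 12, y = 3 OR x = 1, x is divisible by 4}. No integer assignment can satisfy these jointly:

  - -x + 3y = 12: is a linear equation tying the variables together
  - y = 3 OR x = 1: forces a choice: either y = 3 or x = 1
  - x is divisible by 4: restricts x to multiples of 4

Split on the disjunction (y = 3 OR x = 1):
  • If y = 3: with y = 3, writing x = 4x', every remaining term of the linear equation is divisible by 4, so the left side is ≡ 0 (mod 4); but the right side 3 ≡ 3 (mod 4). No integers can satisfy it.
  • If x = 1: this contradicts the divisibility constraint — 1 is not a multiple of 4.
Both branches are infeasible, so the system has no integer solution.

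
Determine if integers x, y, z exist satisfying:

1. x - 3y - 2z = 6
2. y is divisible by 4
Yes

Take x = 0, y = 0, z = -3. Substituting into each constraint:
  (1) 0 - 3(0) - 2(-3) = 6 ✓
  (2) 0 = 4 × 0, remainder 0 ✓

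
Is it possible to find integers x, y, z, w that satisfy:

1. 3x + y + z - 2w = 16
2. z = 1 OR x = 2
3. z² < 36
Yes

Take x = 3, y = 0, z = 1, w = -3. Substituting into each constraint:
  (1) 3(3) + 0 + 1 - 2(-3) = 16 ✓
  (2) z = 1, target 1 ✓ (first branch holds)
  (3) z² = (1)² = 1, and 1 < 36 ✓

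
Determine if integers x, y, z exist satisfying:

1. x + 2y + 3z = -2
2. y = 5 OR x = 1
Yes

Take x = 1, y = 0, z = -1. Substituting into each constraint:
  (1) 1 + 2(0) + 3(-1) = -2 ✓
  (2) x = 1, target 1 ✓ (second branch holds)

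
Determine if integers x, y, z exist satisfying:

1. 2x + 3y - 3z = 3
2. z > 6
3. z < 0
No

A contradictory subset is {z > 6, z < 0}. No integer assignment can satisfy these jointly:

  - z > 6: bounds one variable relative to a constant
  - z < 0: bounds one variable relative to a constant

Direct contradiction: the bounds on z require z ≥ 7 and z ≤ -1 simultaneously, which is empty.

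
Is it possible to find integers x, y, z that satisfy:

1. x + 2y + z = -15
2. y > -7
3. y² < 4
Yes

Take x = 0, y = 0, z = -15. Substituting into each constraint:
  (1) 0 + 2(0) + (-15) = -15 ✓
  (2) 0 > -7 ✓
  (3) y² = (0)² = 0, and 0 < 4 ✓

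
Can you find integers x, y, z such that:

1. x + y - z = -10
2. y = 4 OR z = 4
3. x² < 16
Yes

Take x = 0, y = -6, z = 4. Substituting into each constraint:
  (1) 0 + (-6) + (-4) = -10 ✓
  (2) z = 4, target 4 ✓ (second branch holds)
  (3) x² = (0)² = 0, and 0 < 16 ✓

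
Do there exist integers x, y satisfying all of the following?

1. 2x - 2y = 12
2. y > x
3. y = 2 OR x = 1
No

A contradictory subset is {2x - 2y = 12, y > x}. No integer assignment can satisfy these jointly:

  - 2x - 2y = 12: is a linear equation tying the variables together
  - y > x: bounds one variable relative to another variable

From the equation, x − y = 6, i.e. y − x = -6; but y > x requires y − x ≥ 1. Contradiction.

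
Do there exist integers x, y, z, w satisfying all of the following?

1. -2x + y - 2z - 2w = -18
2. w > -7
Yes

Take x = 0, y = 0, z = 0, w = 9. Substituting into each constraint:
  (1) -2(0) + 0 - 2(0) - 2(9) = -18 ✓
  (2) 9 > -7 ✓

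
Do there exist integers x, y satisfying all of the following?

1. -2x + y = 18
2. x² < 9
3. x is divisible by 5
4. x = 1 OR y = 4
No

A contradictory subset is {-2x + y = 18, x is divisible by 5, x = 1 OR y = 4}. No integer assignment can satisfy these jointly:

  - -2x + y = 18: is a linear equation tying the variables together
  - x is divisible by 5: restricts x to multiples of 5
  - x = 1 OR y = 4: forces a choice: either x = 1 or y = 4

Split on the disjunction (x = 1 OR y = 4):
  • If x = 1: this contradicts the divisibility constraint — 1 is not a multiple of 5.
  • If y = 4: with y = 4, writing x = 5x', every remaining term of the linear equation is divisible by 10, so the left side is ≡ 0 (mod 10); but the right side 14 ≡ 4 (mod 10). No integers can satisfy it.
Both branches are infeasible, so the system has no integer solution.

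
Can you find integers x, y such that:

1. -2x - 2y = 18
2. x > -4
Yes

Take x = -3, y = -6. Substituting into each constraint:
  (1) -2(-3) - 2(-6) = 18 ✓
  (2) -3 > -4 ✓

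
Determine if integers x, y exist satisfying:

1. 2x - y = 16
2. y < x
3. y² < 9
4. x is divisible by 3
Yes

Take x = 9, y = 2. Substituting into each constraint:
  (1) 2(9) + (-2) = 16 ✓
  (2) 2 < 9 ✓
  (3) y² = (2)² = 4, and 4 < 9 ✓
  (4) 9 = 3 × 3, remainder 0 ✓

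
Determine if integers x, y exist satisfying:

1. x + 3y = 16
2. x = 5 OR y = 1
Yes

Take x = 13, y = 1. Substituting into each constraint:
  (1) 13 + 3(1) = 16 ✓
  (2) y = 1, target 1 ✓ (second branch holds)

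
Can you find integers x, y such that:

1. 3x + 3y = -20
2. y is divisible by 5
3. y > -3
No

Even the single constraint (3x + 3y = -20) is infeasible over the integers.

  - 3x + 3y = -20: every term on the left is divisible by 3, so the LHS ≡ 0 (mod 3), but the RHS -20 is not — no integer solution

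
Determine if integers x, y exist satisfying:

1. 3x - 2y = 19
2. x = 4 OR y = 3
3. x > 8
No

The full constraint system is jointly infeasible over the integers. Each constraint and what it forces:

  - 3x - 2y = 19: is a linear equation tying the variables together
  - x = 4 OR y = 3: forces a choice: either x = 4 or y = 3
  - x > 8: bounds one variable relative to a constant

Split on the disjunction (x = 4 OR y = 3):
  • If x = 4: this contradicts the bound x ≥ 9.
  • If y = 3: with y = 3, every remaining term of the linear equation is divisible by 3, so the left side is ≡ 0 (mod 3); but the right side 25 ≡ 1 (mod 3). No integers can satisfy it.
Both branches are infeasible, so the system has no integer solution.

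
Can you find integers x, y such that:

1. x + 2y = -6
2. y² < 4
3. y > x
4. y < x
No

A contradictory subset is {y > x, y < x}. No integer assignment can satisfy these jointly:

  - y > x: bounds one variable relative to another variable
  - y < x: bounds one variable relative to another variable

Direct contradiction: y > x and x > y cannot both hold.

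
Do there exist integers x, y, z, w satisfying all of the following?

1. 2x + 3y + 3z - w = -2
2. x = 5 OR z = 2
Yes

Take x = 5, y = 0, z = -4, w = 0. Substituting into each constraint:
  (1) 2(5) + 3(0) + 3(-4) + 0 = -2 ✓
  (2) x = 5, target 5 ✓ (first branch holds)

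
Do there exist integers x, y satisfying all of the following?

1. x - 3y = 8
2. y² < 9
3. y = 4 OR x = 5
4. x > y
Yes

Take x = 5, y = -1. Substituting into each constraint:
  (1) 5 - 3(-1) = 8 ✓
  (2) y² = (-1)² = 1, and 1 < 9 ✓
  (3) x = 5, target 5 ✓ (second branch holds)
  (4) 5 > -1 ✓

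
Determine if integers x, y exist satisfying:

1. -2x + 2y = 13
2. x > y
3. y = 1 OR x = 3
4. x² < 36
No

Even the single constraint (-2x + 2y = 13) is infeasible over the integers.

  - -2x + 2y = 13: every term on the left is divisible by 2, so the LHS ≡ 0 (mod 2), but the RHS 13 is not — no integer solution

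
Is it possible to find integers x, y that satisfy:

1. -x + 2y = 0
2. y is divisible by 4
Yes

Take x = 0, y = 0. Substituting into each constraint:
  (1) 0 + 2(0) = 0 ✓
  (2) 0 = 4 × 0, remainder 0 ✓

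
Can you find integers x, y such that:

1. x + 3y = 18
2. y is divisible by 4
Yes

Take x = 18, y = 0. Substituting into each constraint:
  (1) 18 + 3(0) = 18 ✓
  (2) 0 = 4 × 0, remainder 0 ✓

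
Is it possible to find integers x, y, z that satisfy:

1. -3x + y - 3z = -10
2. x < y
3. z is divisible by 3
Yes

Take x = 1, y = 2, z = 3. Substituting into each constraint:
  (1) -3(1) + 2 - 3(3) = -10 ✓
  (2) 1 < 2 ✓
  (3) 3 = 3 × 1, remainder 0 ✓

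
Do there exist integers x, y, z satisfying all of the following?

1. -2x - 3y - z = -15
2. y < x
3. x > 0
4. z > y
Yes

Take x = 1, y = 0, z = 13. Substituting into each constraint:
  (1) -2(1) - 3(0) + (-13) = -15 ✓
  (2) 0 < 1 ✓
  (3) 1 > 0 ✓
  (4) 13 > 0 ✓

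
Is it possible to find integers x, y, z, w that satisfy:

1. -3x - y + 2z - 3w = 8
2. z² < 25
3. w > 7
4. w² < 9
No

A contradictory subset is {w > 7, w² < 9}. No integer assignment can satisfy these jointly:

  - w > 7: bounds one variable relative to a constant
  - w² < 9: restricts w to |w| ≤ 2

Direct contradiction: the bounds on w require w ≥ 8 and w ≤ 2 simultaneously, which is empty.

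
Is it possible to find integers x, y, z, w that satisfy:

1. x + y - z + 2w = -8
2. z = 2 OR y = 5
Yes

Take x = -13, y = 5, z = 0, w = 0. Substituting into each constraint:
  (1) (-13) + 5 + 0 + 2(0) = -8 ✓
  (2) y = 5, target 5 ✓ (second branch holds)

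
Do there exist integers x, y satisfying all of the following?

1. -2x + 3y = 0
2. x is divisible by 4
Yes

Take x = 0, y = 0. Substituting into each constraint:
  (1) -2(0) + 3(0) = 0 ✓
  (2) 0 = 4 × 0, remainder 0 ✓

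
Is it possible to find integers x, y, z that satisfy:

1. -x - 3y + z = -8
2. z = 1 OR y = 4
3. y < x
Yes

Take x = 3, y = 2, z = 1. Substituting into each constraint:
  (1) (-3) - 3(2) + 1 = -8 ✓
  (2) z = 1, target 1 ✓ (first branch holds)
  (3) 2 < 3 ✓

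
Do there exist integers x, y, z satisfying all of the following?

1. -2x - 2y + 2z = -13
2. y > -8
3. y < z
No

Even the single constraint (-2x - 2y + 2z = -13) is infeasible over the integers.

  - -2x - 2y + 2z = -13: every term on the left is divisible by 2, so the LHS ≡ 0 (mod 2), but the RHS -13 is not — no integer solution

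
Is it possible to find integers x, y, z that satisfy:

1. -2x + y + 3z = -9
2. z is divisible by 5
Yes

Take x = 5, y = 1, z = 0. Substituting into each constraint:
  (1) -2(5) + 1 + 3(0) = -9 ✓
  (2) 0 = 5 × 0, remainder 0 ✓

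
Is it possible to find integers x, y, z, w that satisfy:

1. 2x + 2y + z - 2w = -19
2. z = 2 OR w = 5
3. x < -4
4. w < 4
No

A contradictory subset is {2x + 2y + z - 2w = -19, z = 2 OR w = 5, w < 4}. No integer assignment can satisfy these jointly:

  - 2x + 2y + z - 2w = -19: is a linear equation tying the variables together
  - z = 2 OR w = 5: forces a choice: either z = 2 or w = 5
  - w < 4: bounds one variable relative to a constant

Split on the disjunction (z = 2 OR w = 5):
  • If z = 2: with z = 2, every remaining term of the linear equation is divisible by 2, so the left side is ≡ 0 (mod 2); but the right side -21 ≡ 1 (mod 2). No integers can satisfy it.
  • If w = 5: this contradicts the bound w ≤ 3.
Both branches are infeasible, so the system has no integer solution.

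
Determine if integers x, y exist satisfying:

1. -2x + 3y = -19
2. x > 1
Yes

Take x = 11, y = 1. Substituting into each constraint:
  (1) -2(11) + 3(1) = -19 ✓
  (2) 11 > 1 ✓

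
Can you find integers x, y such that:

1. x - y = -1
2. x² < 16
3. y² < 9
Yes

Take x = 0, y = 1. Substituting into each constraint:
  (1) 0 + (-1) = -1 ✓
  (2) x² = (0)² = 0, and 0 < 16 ✓
  (3) y² = (1)² = 1, and 1 < 9 ✓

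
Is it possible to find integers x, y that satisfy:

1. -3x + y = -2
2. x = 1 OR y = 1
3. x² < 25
Yes

Take x = 1, y = 1. Substituting into each constraint:
  (1) -3(1) + 1 = -2 ✓
  (2) x = 1, target 1 ✓ (first branch holds)
  (3) x² = (1)² = 1, and 1 < 25 ✓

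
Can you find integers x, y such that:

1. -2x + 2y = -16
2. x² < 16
Yes

Take x = 0, y = -8. Substituting into each constraint:
  (1) -2(0) + 2(-8) = -16 ✓
  (2) x² = (0)² = 0, and 0 < 16 ✓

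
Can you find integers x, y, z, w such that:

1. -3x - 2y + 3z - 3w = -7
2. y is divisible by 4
Yes

Take x = -5, y = 8, z = 1, w = 3. Substituting into each constraint:
  (1) -3(-5) - 2(8) + 3(1) - 3(3) = -7 ✓
  (2) 8 = 4 × 2, remainder 0 ✓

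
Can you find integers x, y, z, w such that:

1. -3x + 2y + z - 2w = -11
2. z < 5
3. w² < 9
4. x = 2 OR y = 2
Yes

Take x = 2, y = 0, z = -5, w = 0. Substituting into each constraint:
  (1) -3(2) + 2(0) + (-5) - 2(0) = -11 ✓
  (2) -5 < 5 ✓
  (3) w² = (0)² = 0, and 0 < 9 ✓
  (4) x = 2, target 2 ✓ (first branch holds)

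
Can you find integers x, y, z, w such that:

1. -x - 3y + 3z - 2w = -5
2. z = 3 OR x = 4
Yes

Take x = 4, y = 0, z = -1, w = -1. Substituting into each constraint:
  (1) (-4) - 3(0) + 3(-1) - 2(-1) = -5 ✓
  (2) x = 4, target 4 ✓ (second branch holds)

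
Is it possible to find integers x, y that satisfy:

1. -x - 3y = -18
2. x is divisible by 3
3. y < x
Yes

Take x = 6, y = 4. Substituting into each constraint:
  (1) (-6) - 3(4) = -18 ✓
  (2) 6 = 3 × 2, remainder 0 ✓
  (3) 4 < 6 ✓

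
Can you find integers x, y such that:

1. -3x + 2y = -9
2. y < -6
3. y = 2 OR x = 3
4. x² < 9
No

A contradictory subset is {-3x + 2y = -9, y < -6, y = 2 OR x = 3}. No integer assignment can satisfy these jointly:

  - -3x + 2y = -9: is a linear equation tying the variables together
  - y < -6: bounds one variable relative to a constant
  - y = 2 OR x = 3: forces a choice: either y = 2 or x = 3

Split on the disjunction (y = 2 OR x = 3):
  • If y = 2: this contradicts the bound y ≤ -7.
  • If x = 3: the equation forces y = 0, which contradicts the bound y ≤ -7.
Both branches are infeasible, so the system has no integer solution.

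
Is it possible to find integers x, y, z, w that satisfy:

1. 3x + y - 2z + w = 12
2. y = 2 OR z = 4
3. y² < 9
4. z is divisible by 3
Yes

Take x = 0, y = 2, z = 0, w = 10. Substituting into each constraint:
  (1) 3(0) + 2 - 2(0) + 10 = 12 ✓
  (2) y = 2, target 2 ✓ (first branch holds)
  (3) y² = (2)² = 4, and 4 < 9 ✓
  (4) 0 = 3 × 0, remainder 0 ✓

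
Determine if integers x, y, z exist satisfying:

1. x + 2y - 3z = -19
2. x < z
Yes

Take x = 0, y = -8, z = 1. Substituting into each constraint:
  (1) 0 + 2(-8) - 3(1) = -19 ✓
  (2) 0 < 1 ✓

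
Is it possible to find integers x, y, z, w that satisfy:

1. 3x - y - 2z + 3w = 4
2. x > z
Yes

Take x = 1, y = 2, z = 0, w = 1. Substituting into each constraint:
  (1) 3(1) + (-2) - 2(0) + 3(1) = 4 ✓
  (2) 1 > 0 ✓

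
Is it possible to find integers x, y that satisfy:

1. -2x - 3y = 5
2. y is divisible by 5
Yes

Take x = 5, y = -5. Substituting into each constraint:
  (1) -2(5) - 3(-5) = 5 ✓
  (2) -5 = 5 × -1, remainder 0 ✓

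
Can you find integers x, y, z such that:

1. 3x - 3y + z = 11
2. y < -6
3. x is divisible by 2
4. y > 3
No

A contradictory subset is {y < -6, y > 3}. No integer assignment can satisfy these jointly:

  - y < -6: bounds one variable relative to a constant
  - y > 3: bounds one variable relative to a constant

Direct contradiction: the bounds on y require y ≥ 4 and y ≤ -7 simultaneously, which is empty.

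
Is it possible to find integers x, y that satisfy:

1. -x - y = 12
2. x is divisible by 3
Yes

Take x = 0, y = -12. Substituting into each constraint:
  (1) 0 + 12 = 12 ✓
  (2) 0 = 3 × 0, remainder 0 ✓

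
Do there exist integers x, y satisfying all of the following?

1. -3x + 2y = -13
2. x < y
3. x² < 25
No

The full constraint system is jointly infeasible over the integers. Each constraint and what it forces:

  - -3x + 2y = -13: is a linear equation tying the variables together
  - x < y: bounds one variable relative to another variable
  - x² < 25: restricts x to |x| ≤ 4

The bounds confine x to {-4, -3, -2, -1, 0, 1, 2, 3, 4}. For each value, substitute into the equation:
  • x = -4: the equation gives 2y = -25, so y would not be an integer.
  • x = -3: the equation forces y = -11, but y > x fails since -11 ≤ -3.
  • x = -2: the equation gives 2y = -19, so y would not be an integer.
  • x = -1: the equation forces y = -8, but y > x fails since -8 ≤ -1.
  • x = 0: the equation gives 2y = -13, so y would not be an integer.
  • x = 1: the equation forces y = -5, but y > x fails since -5 ≤ 1.
  • x = 2: the equation gives 2y = -7, so y would not be an integer.
  • x = 3: the equation forces y = -2, but y > x fails since -2 ≤ 3.
  • x = 4: the equation gives 2y = -1, so y would not be an integer.
Every case fails, so no integer solution exists.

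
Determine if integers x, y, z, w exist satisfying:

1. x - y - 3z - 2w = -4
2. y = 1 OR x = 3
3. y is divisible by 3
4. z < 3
Yes

Take x = 3, y = 3, z = 0, w = 2. Substituting into each constraint:
  (1) 3 + (-3) - 3(0) - 2(2) = -4 ✓
  (2) x = 3, target 3 ✓ (second branch holds)
  (3) 3 = 3 × 1, remainder 0 ✓
  (4) 0 < 3 ✓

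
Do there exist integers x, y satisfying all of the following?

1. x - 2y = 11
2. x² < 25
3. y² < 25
Yes

Take x = 3, y = -4. Substituting into each constraint:
  (1) 3 - 2(-4) = 11 ✓
  (2) x² = (3)² = 9, and 9 < 25 ✓
  (3) y² = (-4)² = 16, and 16 < 25 ✓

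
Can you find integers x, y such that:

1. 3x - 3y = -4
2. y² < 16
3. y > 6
No

Even the single constraint (3x - 3y = -4) is infeasible over the integers.

  - 3x - 3y = -4: every term on the left is divisible by 3, so the LHS ≡ 0 (mod 3), but the RHS -4 is not — no integer solution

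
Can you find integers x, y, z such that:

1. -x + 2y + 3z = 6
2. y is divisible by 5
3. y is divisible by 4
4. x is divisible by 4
Yes

Take x = 0, y = 0, z = 2. Substituting into each constraint:
  (1) 0 + 2(0) + 3(2) = 6 ✓
  (2) 0 = 5 × 0, remainder 0 ✓
  (3) 0 = 4 × 0, remainder 0 ✓
  (4) 0 = 4 × 0, remainder 0 ✓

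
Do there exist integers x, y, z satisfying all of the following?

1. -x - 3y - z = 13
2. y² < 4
Yes

Take x = -13, y = 0, z = 0. Substituting into each constraint:
  (1) 13 - 3(0) + 0 = 13 ✓
  (2) y² = (0)² = 0, and 0 < 4 ✓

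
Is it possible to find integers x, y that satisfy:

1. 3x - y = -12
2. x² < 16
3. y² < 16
Yes

Take x = -3, y = 3. Substituting into each constraint:
  (1) 3(-3) + (-3) = -12 ✓
  (2) x² = (-3)² = 9, and 9 < 16 ✓
  (3) y² = (3)² = 9, and 9 < 16 ✓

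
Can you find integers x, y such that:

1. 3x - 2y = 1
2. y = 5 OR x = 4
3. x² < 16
No

The full constraint system is jointly infeasible over the integers. Each constraint and what it forces:

  - 3x - 2y = 1: is a linear equation tying the variables together
  - y = 5 OR x = 4: forces a choice: either y = 5 or x = 4
  - x² < 16: restricts x to |x| ≤ 3

Split on the disjunction (y = 5 OR x = 4):
  • If y = 5: with y = 5, every remaining term of the linear equation is divisible by 3, so the left side is ≡ 0 (mod 3); but the right side 11 ≡ 2 (mod 3). No integers can satisfy it.
  • If x = 4: this contradicts x² < 16, which requires |x| ≤ 3.
Both branches are infeasible, so the system has no integer solution.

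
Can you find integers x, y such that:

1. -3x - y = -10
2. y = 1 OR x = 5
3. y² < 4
Yes

Take x = 3, y = 1. Substituting into each constraint:
  (1) -3(3) + (-1) = -10 ✓
  (2) y = 1, target 1 ✓ (first branch holds)
  (3) y² = (1)² = 1, and 1 < 4 ✓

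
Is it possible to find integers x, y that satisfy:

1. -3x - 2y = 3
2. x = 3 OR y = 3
Yes

Take x = -3, y = 3. Substituting into each constraint:
  (1) -3(-3) - 2(3) = 3 ✓
  (2) y = 3, target 3 ✓ (second branch holds)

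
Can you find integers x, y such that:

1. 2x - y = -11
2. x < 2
Yes

Take x = -5, y = 1. Substituting into each constraint:
  (1) 2(-5) + (-1) = -11 ✓
  (2) -5 < 2 ✓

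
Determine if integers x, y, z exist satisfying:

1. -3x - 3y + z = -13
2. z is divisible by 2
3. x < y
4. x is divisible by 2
Yes

Take x = 0, y = 5, z = 2. Substituting into each constraint:
  (1) -3(0) - 3(5) + 2 = -13 ✓
  (2) 2 = 2 × 1, remainder 0 ✓
  (3) 0 < 5 ✓
  (4) 0 = 2 × 0, remainder 0 ✓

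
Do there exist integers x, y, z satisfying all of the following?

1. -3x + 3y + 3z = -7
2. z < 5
No

Even the single constraint (-3x + 3y + 3z = -7) is infeasible over the integers.

  - -3x + 3y + 3z = -7: every term on the left is divisible by 3, so the LHS ≡ 0 (mod 3), but the RHS -7 is not — no integer solution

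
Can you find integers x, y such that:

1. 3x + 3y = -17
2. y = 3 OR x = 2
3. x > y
No

Even the single constraint (3x + 3y = -17) is infeasible over the integers.

  - 3x + 3y = -17: every term on the left is divisible by 3, so the LHS ≡ 0 (mod 3), but the RHS -17 is not — no integer solution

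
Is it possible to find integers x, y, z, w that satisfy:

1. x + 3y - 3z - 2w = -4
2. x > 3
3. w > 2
Yes

Take x = 4, y = 0, z = 0, w = 4. Substituting into each constraint:
  (1) 4 + 3(0) - 3(0) - 2(4) = -4 ✓
  (2) 4 > 3 ✓
  (3) 4 > 2 ✓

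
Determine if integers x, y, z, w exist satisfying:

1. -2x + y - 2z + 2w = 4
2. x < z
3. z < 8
Yes

Take x = -1, y = 0, z = 0, w = 1. Substituting into each constraint:
  (1) -2(-1) + 0 - 2(0) + 2(1) = 4 ✓
  (2) -1 < 0 ✓
  (3) 0 < 8 ✓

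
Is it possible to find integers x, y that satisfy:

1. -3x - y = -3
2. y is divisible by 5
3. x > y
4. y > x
No

A contradictory subset is {x > y, y > x}. No integer assignment can satisfy these jointly:

  - x > y: bounds one variable relative to another variable
  - y > x: bounds one variable relative to another variable

Direct contradiction: x > y and y > x cannot both hold.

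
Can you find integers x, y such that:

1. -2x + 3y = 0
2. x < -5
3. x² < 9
No

A contradictory subset is {x < -5, x² < 9}. No integer assignment can satisfy these jointly:

  - x < -5: bounds one variable relative to a constant
  - x² < 9: restricts x to |x| ≤ 2

Direct contradiction: the bounds on x require x ≥ -2 and x ≤ -6 simultaneously, which is empty.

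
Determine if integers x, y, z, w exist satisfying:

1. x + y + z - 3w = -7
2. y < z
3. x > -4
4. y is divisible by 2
Yes

Take x = -2, y = 0, z = 1, w = 2. Substituting into each constraint:
  (1) (-2) + 0 + 1 - 3(2) = -7 ✓
  (2) 0 < 1 ✓
  (3) -2 > -4 ✓
  (4) 0 = 2 × 0, remainder 0 ✓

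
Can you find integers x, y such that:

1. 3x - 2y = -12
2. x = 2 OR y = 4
Yes

Take x = 2, y = 9. Substituting into each constraint:
  (1) 3(2) - 2(9) = -12 ✓
  (2) x = 2, target 2 ✓ (first branch holds)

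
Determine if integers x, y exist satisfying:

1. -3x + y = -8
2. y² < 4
Yes

Take x = 3, y = 1. Substituting into each constraint:
  (1) -3(3) + 1 = -8 ✓
  (2) y² = (1)² = 1, and 1 < 4 ✓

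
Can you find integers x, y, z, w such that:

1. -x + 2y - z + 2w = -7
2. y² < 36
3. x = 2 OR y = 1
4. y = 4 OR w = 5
Yes

Take x = 2, y = 4, z = -1, w = -7. Substituting into each constraint:
  (1) (-2) + 2(4) + 1 + 2(-7) = -7 ✓
  (2) y² = (4)² = 16, and 16 < 36 ✓
  (3) x = 2, target 2 ✓ (first branch holds)
  (4) y = 4, target 4 ✓ (first branch holds)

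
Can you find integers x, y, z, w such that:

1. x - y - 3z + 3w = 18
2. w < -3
Yes

Take x = 0, y = 0, z = -10, w = -4. Substituting into each constraint:
  (1) 0 + 0 - 3(-10) + 3(-4) = 18 ✓
  (2) -4 < -3 ✓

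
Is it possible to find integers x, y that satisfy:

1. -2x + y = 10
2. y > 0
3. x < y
Yes

Take x = -4, y = 2. Substituting into each constraint:
  (1) -2(-4) + 2 = 10 ✓
  (2) 2 > 0 ✓
  (3) -4 < 2 ✓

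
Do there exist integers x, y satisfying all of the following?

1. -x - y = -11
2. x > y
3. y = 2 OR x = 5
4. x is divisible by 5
No

The full constraint system is jointly infeasible over the integers. Each constraint and what it forces:

  - -x - y = -11: is a linear equation tying the variables together
  - x > y: bounds one variable relative to another variable
  - y = 2 OR x = 5: forces a choice: either y = 2 or x = 5
  - x is divisible by 5: restricts x to multiples of 5

Split on the disjunction (y = 2 OR x = 5):
  • If y = 2: with y = 2, writing x = 5x', every remaining term of the linear equation is divisible by 5, so the left side is ≡ 0 (mod 5); but the right side -9 ≡ 1 (mod 5). No integers can satisfy it.
  • If x = 5: the equation forces y = 6, giving (x, y) = (5, 6), which violates x > y.
Both branches are infeasible, so the system has no integer solution.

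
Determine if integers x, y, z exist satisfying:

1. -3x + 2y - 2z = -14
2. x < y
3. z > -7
Yes

Take x = 0, y = 1, z = 8. Substituting into each constraint:
  (1) -3(0) + 2(1) - 2(8) = -14 ✓
  (2) 0 < 1 ✓
  (3) 8 > -7 ✓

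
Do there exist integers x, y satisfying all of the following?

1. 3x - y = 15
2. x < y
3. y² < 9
No

The full constraint system is jointly infeasible over the integers. Each constraint and what it forces:

  - 3x - y = 15: is a linear equation tying the variables together
  - x < y: bounds one variable relative to another variable
  - y² < 9: restricts y to |y| ≤ 2

Propagating the comparison: x < y and y ≤ 2 give x ≤ 1. Range argument: with x ∈ [−∞, 1], y ∈ [-2, 2], the left side of the equation is at most 5, but the right side is 15 > 5. No integer solution exists.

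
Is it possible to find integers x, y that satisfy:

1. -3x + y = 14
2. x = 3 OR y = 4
Yes

Take x = 3, y = 23. Substituting into each constraint:
  (1) -3(3) + 23 = 14 ✓
  (2) x = 3, target 3 ✓ (first branch holds)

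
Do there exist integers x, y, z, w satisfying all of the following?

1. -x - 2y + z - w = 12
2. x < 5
Yes

Take x = 0, y = -6, z = 0, w = 0. Substituting into each constraint:
  (1) 0 - 2(-6) + 0 + 0 = 12 ✓
  (2) 0 < 5 ✓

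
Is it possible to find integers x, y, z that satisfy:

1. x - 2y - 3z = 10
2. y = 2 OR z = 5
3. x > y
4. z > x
Yes

Take x = -23, y = -24, z = 5. Substituting into each constraint:
  (1) (-23) - 2(-24) - 3(5) = 10 ✓
  (2) z = 5, target 5 ✓ (second branch holds)
  (3) -23 > -24 ✓
  (4) 5 > -23 ✓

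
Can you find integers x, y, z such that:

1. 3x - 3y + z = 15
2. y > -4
Yes

Take x = 0, y = -3, z = 6. Substituting into each constraint:
  (1) 3(0) - 3(-3) + 6 = 15 ✓
  (2) -3 > -4 ✓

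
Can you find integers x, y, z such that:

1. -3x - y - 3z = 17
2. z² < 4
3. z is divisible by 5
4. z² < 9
Yes

Take x = -6, y = 1, z = 0. Substituting into each constraint:
  (1) -3(-6) + (-1) - 3(0) = 17 ✓
  (2) z² = (0)² = 0, and 0 < 4 ✓
  (3) 0 = 5 × 0, remainder 0 ✓
  (4) z² = (0)² = 0, and 0 < 9 ✓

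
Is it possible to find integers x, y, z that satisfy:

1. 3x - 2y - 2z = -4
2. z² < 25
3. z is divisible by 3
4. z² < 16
Yes

Take x = 0, y = 2, z = 0. Substituting into each constraint:
  (1) 3(0) - 2(2) - 2(0) = -4 ✓
  (2) z² = (0)² = 0, and 0 < 25 ✓
  (3) 0 = 3 × 0, remainder 0 ✓
  (4) z² = (0)² = 0, and 0 < 16 ✓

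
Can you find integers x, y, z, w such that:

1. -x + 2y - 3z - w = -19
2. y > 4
Yes

Take x = 0, y = 5, z = 9, w = 2. Substituting into each constraint:
  (1) 0 + 2(5) - 3(9) + (-2) = -19 ✓
  (2) 5 > 4 ✓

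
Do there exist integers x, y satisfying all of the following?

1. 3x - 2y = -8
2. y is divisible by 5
Yes

Take x = 4, y = 10. Substituting into each constraint:
  (1) 3(4) - 2(10) = -8 ✓
  (2) 10 = 5 × 2, remainder 0 ✓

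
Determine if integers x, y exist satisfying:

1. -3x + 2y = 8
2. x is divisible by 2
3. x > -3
Yes

Take x = 0, y = 4. Substituting into each constraint:
  (1) -3(0) + 2(4) = 8 ✓
  (2) 0 = 2 × 0, remainder 0 ✓
  (3) 0 > -3 ✓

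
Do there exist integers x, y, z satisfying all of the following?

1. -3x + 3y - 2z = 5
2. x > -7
Yes

Take x = 0, y = 3, z = 2. Substituting into each constraint:
  (1) -3(0) + 3(3) - 2(2) = 5 ✓
  (2) 0 > -7 ✓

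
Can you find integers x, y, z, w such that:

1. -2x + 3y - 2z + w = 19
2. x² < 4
Yes

Take x = 0, y = 6, z = 0, w = 1. Substituting into each constraint:
  (1) -2(0) + 3(6) - 2(0) + 1 = 19 ✓
  (2) x² = (0)² = 0, and 0 < 4 ✓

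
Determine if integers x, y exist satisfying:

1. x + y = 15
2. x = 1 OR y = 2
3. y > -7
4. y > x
Yes

Take x = 1, y = 14. Substituting into each constraint:
  (1) 1 + 14 = 15 ✓
  (2) x = 1, target 1 ✓ (first branch holds)
  (3) 14 > -7 ✓
  (4) 14 > 1 ✓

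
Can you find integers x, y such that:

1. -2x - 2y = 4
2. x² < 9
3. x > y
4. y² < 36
Yes

Take x = 0, y = -2. Substituting into each constraint:
  (1) -2(0) - 2(-2) = 4 ✓
  (2) x² = (0)² = 0, and 0 < 9 ✓
  (3) 0 > -2 ✓
  (4) y² = (-2)² = 4, and 4 < 36 ✓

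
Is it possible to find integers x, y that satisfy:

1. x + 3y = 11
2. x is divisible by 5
Yes

Take x = 5, y = 2. Substituting into each constraint:
  (1) 5 + 3(2) = 11 ✓
  (2) 5 = 5 × 1, remainder 0 ✓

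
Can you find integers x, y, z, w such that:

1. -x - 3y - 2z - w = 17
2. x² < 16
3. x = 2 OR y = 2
Yes

Take x = 0, y = 2, z = -13, w = 3. Substituting into each constraint:
  (1) 0 - 3(2) - 2(-13) + (-3) = 17 ✓
  (2) x² = (0)² = 0, and 0 < 16 ✓
  (3) y = 2, target 2 ✓ (second branch holds)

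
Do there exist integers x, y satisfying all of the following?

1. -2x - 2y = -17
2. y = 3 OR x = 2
No

Even the single constraint (-2x - 2y = -17) is infeasible over the integers.

  - -2x - 2y = -17: every term on the left is divisible by 2, so the LHS ≡ 0 (mod 2), but the RHS -17 is not — no integer solution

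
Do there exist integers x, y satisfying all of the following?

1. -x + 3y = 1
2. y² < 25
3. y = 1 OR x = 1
Yes

Take x = 2, y = 1. Substituting into each constraint:
  (1) (-2) + 3(1) = 1 ✓
  (2) y² = (1)² = 1, and 1 < 25 ✓
  (3) y = 1, target 1 ✓ (first branch holds)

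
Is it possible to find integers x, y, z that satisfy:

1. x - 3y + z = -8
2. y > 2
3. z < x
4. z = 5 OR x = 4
Yes

Take x = 8, y = 7, z = 5. Substituting into each constraint:
  (1) 8 - 3(7) + 5 = -8 ✓
  (2) 7 > 2 ✓
  (3) 5 < 8 ✓
  (4) z = 5, target 5 ✓ (first branch holds)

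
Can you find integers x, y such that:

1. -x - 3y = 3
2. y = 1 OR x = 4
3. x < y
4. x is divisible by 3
Yes

Take x = -6, y = 1. Substituting into each constraint:
  (1) 6 - 3(1) = 3 ✓
  (2) y = 1, target 1 ✓ (first branch holds)
  (3) -6 < 1 ✓
  (4) -6 = 3 × -2, remainder 0 ✓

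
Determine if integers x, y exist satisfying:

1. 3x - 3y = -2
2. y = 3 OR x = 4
No

Even the single constraint (3x - 3y = -2) is infeasible over the integers.

  - 3x - 3y = -2: every term on the left is divisible by 3, so the LHS ≡ 0 (mod 3), but the RHS -2 is not — no integer solution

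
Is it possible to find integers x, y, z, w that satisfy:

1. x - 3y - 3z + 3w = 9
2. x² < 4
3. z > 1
Yes

Take x = 0, y = -5, z = 2, w = 0. Substituting into each constraint:
  (1) 0 - 3(-5) - 3(2) + 3(0) = 9 ✓
  (2) x² = (0)² = 0, and 0 < 4 ✓
  (3) 2 > 1 ✓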